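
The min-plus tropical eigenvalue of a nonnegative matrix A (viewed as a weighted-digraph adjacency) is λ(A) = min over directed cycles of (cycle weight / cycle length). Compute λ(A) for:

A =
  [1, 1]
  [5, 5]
λ(A) = 1

Enumerate directed cycles and compute their means (weight / length). Sample:
  cycle 0 → 0: weight = 1, length = 1, mean = 1/1 ≈ 1.000
  cycle 1 → 1: weight = 5, length = 1, mean = 5/1 ≈ 5.000
  cycle 0 → 1 → 0: weight = 6, length = 2, mean = 6/2 ≈ 3.000
  cycle 1 → 0 → 1: weight = 6, length = 2, mean = 6/2 ≈ 3.000
Minimum mean = 1.000, attained e.g. along the cycle 0 → 0 with weight 1 and length 1. So λ(A) = 1/1 = 1.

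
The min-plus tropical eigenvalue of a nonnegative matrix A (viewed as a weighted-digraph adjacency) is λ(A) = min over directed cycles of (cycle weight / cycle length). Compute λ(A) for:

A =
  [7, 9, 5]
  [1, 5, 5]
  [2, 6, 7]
λ(A) = 7/2

Enumerate directed cycles and compute their means (weight / length). Sample:
  cycle 0 → 0: weight = 7, length = 1, mean = 7/1 ≈ 7.000
  cycle 1 → 1: weight = 5, length = 1, mean = 5/1 ≈ 5.000
  cycle 2 → 2: weight = 7, length = 1, mean = 7/1 ≈ 7.000
  cycle 0 → 1 → 0: weight = 10, length = 2, mean = 10/2 ≈ 5.000
  cycle 0 → 2 → 0: weight = 7, length = 2, mean = 7/2 ≈ 3.500
  cycle 1 → 0 → 1: weight = 10, length = 2, mean = 10/2 ≈ 5.000
Minimum mean = 3.500, attained e.g. along the cycle 0 → 2 → 0 with weight 7 and length 2. So λ(A) = 7/2 = 7/2.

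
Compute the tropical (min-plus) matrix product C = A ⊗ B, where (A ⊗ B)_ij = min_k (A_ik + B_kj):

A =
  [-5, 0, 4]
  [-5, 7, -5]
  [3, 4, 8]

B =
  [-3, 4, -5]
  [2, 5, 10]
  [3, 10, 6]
A ⊗ B =
  [-8, -1, -10]
  [-8, -1, -10]
  [0, 7, -2]

Apply the min-plus product entry-by-entry:
  C[0][0] = min over k of (A[0][0] + B[0][0] = -5 + -3 = -8, A[0][1] + B[1][0] = 0 + 2 = 2, A[0][2] + B[2][0] = 4 + 3 = 7) = -8 (attained at k = 0)
  C[0][1] = min over k of (A[0][0] + B[0][1] = -5 + 4 = -1, A[0][1] + B[1][1] = 0 + 5 = 5, A[0][2] + B[2][1] = 4 + 10 = 14) = -1 (attained at k = 0)
  C[0][2] = min over k of (A[0][0] + B[0][2] = -5 + -5 = -10, A[0][1] + B[1][2] = 0 + 10 = 10, A[0][2] + B[2][2] = 4 + 6 = 10) = -10 (attained at k = 0)
  C[1][0] = min over k of (A[1][0] + B[0][0] = -5 + -3 = -8, A[1][1] + B[1][0] = 7 + 2 = 9, A[1][2] + B[2][0] = -5 + 3 = -2) = -8 (attained at k = 0)
  C[1][1] = min over k of (A[1][0] + B[0][1] = -5 + 4 = -1, A[1][1] + B[1][1] = 7 + 5 = 12, A[1][2] + B[2][1] = -5 + 10 = 5) = -1 (attained at k = 0)
  C[1][2] = min over k of (A[1][0] + B[0][2] = -5 + -5 = -10, A[1][1] + B[1][2] = 7 + 10 = 17, A[1][2] + B[2][2] = -5 + 6 = 1) = -10 (attained at k = 0)
  C[2][0] = min over k of (A[2][0] + B[0][0] = 3 + -3 = 0, A[2][1] + B[1][0] = 4 + 2 = 6, A[2][2] + B[2][0] = 8 + 3 = 11) = 0 (attained at k = 0)
  C[2][1] = min over k of (A[2][0] + B[0][1] = 3 + 4 = 7, A[2][1] + B[1][1] = 4 + 5 = 9, A[2][2] + B[2][1] = 8 + 10 = 18) = 7 (attained at k = 0)
  C[2][2] = min over k of (A[2][0] + B[0][2] = 3 + -5 = -2, A[2][1] + B[1][2] = 4 + 10 = 14, A[2][2] + B[2][2] = 8 + 6 = 14) = -2 (attained at k = 0)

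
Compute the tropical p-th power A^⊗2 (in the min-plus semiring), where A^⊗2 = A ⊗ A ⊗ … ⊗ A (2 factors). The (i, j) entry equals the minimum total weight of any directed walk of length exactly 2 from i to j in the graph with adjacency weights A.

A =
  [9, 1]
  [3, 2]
A^⊗2 =
  [4, 3]
  [5, 4]

Each entry (A^⊗2)_ij equals the minimum over all length-2 walks i = v_0 → v_1 → … → v_2 = j of Σ_t A[v_t][v_{t+1}]. For example, for (i, j) = (0, 1) we minimise over 2 possible intermediate vertex sequences; the minimum is 3, attained along the walk 0 → 1 → 1.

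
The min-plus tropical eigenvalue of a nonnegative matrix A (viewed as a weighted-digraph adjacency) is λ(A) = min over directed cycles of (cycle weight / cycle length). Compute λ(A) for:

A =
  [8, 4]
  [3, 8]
λ(A) = 7/2

Enumerate directed cycles and compute their means (weight / length). Sample:
  cycle 0 → 0: weight = 8, length = 1, mean = 8/1 ≈ 8.000
  cycle 1 → 1: weight = 8, length = 1, mean = 8/1 ≈ 8.000
  cycle 0 → 1 → 0: weight = 7, length = 2, mean = 7/2 ≈ 3.500
  cycle 1 → 0 → 1: weight = 7, length = 2, mean = 7/2 ≈ 3.500
Minimum mean = 3.500, attained e.g. along the cycle 0 → 1 → 0 with weight 7 and length 2. So λ(A) = 7/2 = 7/2.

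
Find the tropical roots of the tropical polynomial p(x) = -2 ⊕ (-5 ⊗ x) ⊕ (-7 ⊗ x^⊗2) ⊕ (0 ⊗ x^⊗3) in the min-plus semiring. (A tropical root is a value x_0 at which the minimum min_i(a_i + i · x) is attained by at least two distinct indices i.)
Roots: {-7, 2, 3}

Each tropical root is a break point of the lower envelope of the lines y = a_i + i · x (there are 4 lines, with slopes 0, 1, ..., 3). Only the lines that attain the minimum somewhere contribute to roots; other lines are dominated. Here the surviving (envelope) indices are i = 3, i = 2, i = 1, i = 0.
Intersections between consecutive envelope lines give the roots: for adjacent envelope indices i < j the intersection is x = (a_i − a_j) / (j − i). Reading off the sorted break points: {-7, 2, 3}.
Verification: at each break x_0, at least two indices attain the minimum of min_i(a_i + i · x_0).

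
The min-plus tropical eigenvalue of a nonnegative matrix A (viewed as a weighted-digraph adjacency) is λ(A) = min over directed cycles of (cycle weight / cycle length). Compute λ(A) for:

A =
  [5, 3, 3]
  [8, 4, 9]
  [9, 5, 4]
λ(A) = 4

Enumerate directed cycles and compute their means (weight / length). Sample:
  cycle 0 → 0: weight = 5, length = 1, mean = 5/1 ≈ 5.000
  cycle 1 → 1: weight = 4, length = 1, mean = 4/1 ≈ 4.000
  cycle 2 → 2: weight = 4, length = 1, mean = 4/1 ≈ 4.000
  cycle 0 → 1 → 0: weight = 11, length = 2, mean = 11/2 ≈ 5.500
  cycle 0 → 2 → 0: weight = 12, length = 2, mean = 12/2 ≈ 6.000
  cycle 1 → 0 → 1: weight = 11, length = 2, mean = 11/2 ≈ 5.500
Minimum mean = 4.000, attained e.g. along the cycle 1 → 1 with weight 4 and length 1. So λ(A) = 4/1 = 4.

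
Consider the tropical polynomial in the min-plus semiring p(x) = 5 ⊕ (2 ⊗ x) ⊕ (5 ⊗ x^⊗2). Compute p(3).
p(3) = 5

A tropical monomial a ⊗ x^⊗i evaluates to a + i · x. Evaluating each term at x = 3:
  Term 0 contributes 5 + 0 · 3 = 5
  Term 1 contributes 2 + 1 · 3 = 5
  Term 2 contributes 5 + 2 · 3 = 11
p(3) = ⊕ of these = min[5, 5, 11] = 5.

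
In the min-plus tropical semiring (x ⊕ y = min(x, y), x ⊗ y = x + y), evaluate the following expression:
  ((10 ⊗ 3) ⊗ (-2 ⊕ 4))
((10 ⊗ 3) ⊗ (-2 ⊕ 4)) = 11

Expand innermost to outermost. Recall ⊕ takes the minimum of its arguments and ⊗ takes their sum. Working out the expression ((10 ⊗ 3) ⊗ (-2 ⊕ 4)) gives 11.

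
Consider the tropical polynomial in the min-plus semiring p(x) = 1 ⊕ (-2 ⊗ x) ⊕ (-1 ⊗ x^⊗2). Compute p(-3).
p(-3) = -7

A tropical monomial a ⊗ x^⊗i evaluates to a + i · x. Evaluating each term at x = -3:
  Term 0 contributes 1 + 0 · -3 = 1
  Term 1 contributes -2 + 1 · -3 = -5
  Term 2 contributes -1 + 2 · -3 = -7
p(-3) = ⊕ of these = min[1, -5, -7] = -7.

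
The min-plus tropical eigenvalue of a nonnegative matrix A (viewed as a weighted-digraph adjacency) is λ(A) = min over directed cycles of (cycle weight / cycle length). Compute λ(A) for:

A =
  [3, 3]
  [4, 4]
λ(A) = 3

Enumerate directed cycles and compute their means (weight / length). Sample:
  cycle 0 → 0: weight = 3, length = 1, mean = 3/1 ≈ 3.000
  cycle 1 → 1: weight = 4, length = 1, mean = 4/1 ≈ 4.000
  cycle 0 → 1 → 0: weight = 7, length = 2, mean = 7/2 ≈ 3.500
  cycle 1 → 0 → 1: weight = 7, length = 2, mean = 7/2 ≈ 3.500
Minimum mean = 3.000, attained e.g. along the cycle 0 → 0 with weight 3 and length 1. So λ(A) = 3/1 = 3.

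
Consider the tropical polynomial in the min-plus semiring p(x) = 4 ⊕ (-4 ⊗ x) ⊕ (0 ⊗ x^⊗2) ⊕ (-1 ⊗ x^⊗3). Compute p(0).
p(0) = -4

A tropical monomial a ⊗ x^⊗i evaluates to a + i · x. Evaluating each term at x = 0:
  Term 0 contributes 4 + 0 · 0 = 4
  Term 1 contributes -4 + 1 · 0 = -4
  Term 2 contributes 0 + 2 · 0 = 0
  Term 3 contributes -1 + 3 · 0 = -1
p(0) = ⊕ of these = min[4, -4, 0, -1] = -4.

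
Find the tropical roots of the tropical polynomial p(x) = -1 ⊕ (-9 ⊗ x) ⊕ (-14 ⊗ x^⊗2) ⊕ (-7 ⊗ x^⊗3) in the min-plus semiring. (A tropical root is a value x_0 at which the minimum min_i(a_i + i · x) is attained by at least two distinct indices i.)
Roots: {-7, 5, 8}

Each tropical root is a break point of the lower envelope of the lines y = a_i + i · x (there are 4 lines, with slopes 0, 1, ..., 3). Only the lines that attain the minimum somewhere contribute to roots; other lines are dominated. Here the surviving (envelope) indices are i = 3, i = 2, i = 1, i = 0.
Intersections between consecutive envelope lines give the roots: for adjacent envelope indices i < j the intersection is x = (a_i − a_j) / (j − i). Reading off the sorted break points: {-7, 5, 8}.
Verification: at each break x_0, at least two indices attain the minimum of min_i(a_i + i · x_0).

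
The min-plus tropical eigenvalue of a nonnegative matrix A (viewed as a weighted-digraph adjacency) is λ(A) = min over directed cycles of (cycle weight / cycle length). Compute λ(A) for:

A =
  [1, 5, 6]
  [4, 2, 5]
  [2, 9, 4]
λ(A) = 1

Enumerate directed cycles and compute their means (weight / length). Sample:
  cycle 0 → 0: weight = 1, length = 1, mean = 1/1 ≈ 1.000
  cycle 1 → 1: weight = 2, length = 1, mean = 2/1 ≈ 2.000
  cycle 2 → 2: weight = 4, length = 1, mean = 4/1 ≈ 4.000
  cycle 0 → 1 → 0: weight = 9, length = 2, mean = 9/2 ≈ 4.500
  cycle 0 → 2 → 0: weight = 8, length = 2, mean = 8/2 ≈ 4.000
  cycle 1 → 0 → 1: weight = 9, length = 2, mean = 9/2 ≈ 4.500
Minimum mean = 1.000, attained e.g. along the cycle 0 → 0 with weight 1 and length 1. So λ(A) = 1/1 = 1.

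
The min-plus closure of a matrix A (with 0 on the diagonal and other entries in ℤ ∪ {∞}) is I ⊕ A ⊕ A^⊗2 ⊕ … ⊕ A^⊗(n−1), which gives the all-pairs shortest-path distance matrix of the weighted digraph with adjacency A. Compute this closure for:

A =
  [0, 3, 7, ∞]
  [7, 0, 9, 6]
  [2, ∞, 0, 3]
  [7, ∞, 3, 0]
Closure =
  [0, 3, 7, 9]
  [7, 0, 9, 6]
  [2, 5, 0, 3]
  [5, 8, 3, 0]

This is the Floyd-Warshall all-pairs shortest-path computation. For each intermediate vertex k = 0, 1, …, 3, update dist[i][j] ← min(dist[i][j], dist[i][k] + dist[k][j]). The final matrix gives, for each (i, j), the minimum total weight of any directed path from i to j (possibly empty when i = j).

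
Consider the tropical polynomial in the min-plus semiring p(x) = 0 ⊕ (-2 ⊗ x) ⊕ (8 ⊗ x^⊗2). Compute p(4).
p(4) = 0

A tropical monomial a ⊗ x^⊗i evaluates to a + i · x. Evaluating each term at x = 4:
  Term 0 contributes 0 + 0 · 4 = 0
  Term 1 contributes -2 + 1 · 4 = 2
  Term 2 contributes 8 + 2 · 4 = 16
p(4) = ⊕ of these = min[0, 2, 16] = 0.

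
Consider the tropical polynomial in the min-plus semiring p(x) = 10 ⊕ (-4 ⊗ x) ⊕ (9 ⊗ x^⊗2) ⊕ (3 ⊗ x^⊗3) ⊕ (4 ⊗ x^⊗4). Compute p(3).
p(3) = -1

A tropical monomial a ⊗ x^⊗i evaluates to a + i · x. Evaluating each term at x = 3:
  Term 0 contributes 10 + 0 · 3 = 10
  Term 1 contributes -4 + 1 · 3 = -1
  Term 2 contributes 9 + 2 · 3 = 15
  Term 3 contributes 3 + 3 · 3 = 12
  Term 4 contributes 4 + 4 · 3 = 16
p(3) = ⊕ of these = min[10, -1, 15, 12, 16] = -1.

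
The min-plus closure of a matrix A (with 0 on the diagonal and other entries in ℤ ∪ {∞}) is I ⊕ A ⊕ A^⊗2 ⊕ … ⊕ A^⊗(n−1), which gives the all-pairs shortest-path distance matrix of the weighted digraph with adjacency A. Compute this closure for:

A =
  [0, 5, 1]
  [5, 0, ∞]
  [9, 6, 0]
Closure =
  [0, 5, 1]
  [5, 0, 6]
  [9, 6, 0]

This is the Floyd-Warshall all-pairs shortest-path computation. For each intermediate vertex k = 0, 1, …, 2, update dist[i][j] ← min(dist[i][j], dist[i][k] + dist[k][j]). The final matrix gives, for each (i, j), the minimum total weight of any directed path from i to j (possibly empty when i = j).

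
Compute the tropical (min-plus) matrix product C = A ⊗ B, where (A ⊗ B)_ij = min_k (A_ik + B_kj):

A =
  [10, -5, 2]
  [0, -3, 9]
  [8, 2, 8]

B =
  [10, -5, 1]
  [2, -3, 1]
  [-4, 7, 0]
A ⊗ B =
  [-3, -8, -4]
  [-1, -6, -2]
  [4, -1, 3]

Apply the min-plus product entry-by-entry:
  C[0][0] = min over k of (A[0][0] + B[0][0] = 10 + 10 = 20, A[0][1] + B[1][0] = -5 + 2 = -3, A[0][2] + B[2][0] = 2 + -4 = -2) = -3 (attained at k = 1)
  C[0][1] = min over k of (A[0][0] + B[0][1] = 10 + -5 = 5, A[0][1] + B[1][1] = -5 + -3 = -8, A[0][2] + B[2][1] = 2 + 7 = 9) = -8 (attained at k = 1)
  C[0][2] = min over k of (A[0][0] + B[0][2] = 10 + 1 = 11, A[0][1] + B[1][2] = -5 + 1 = -4, A[0][2] + B[2][2] = 2 + 0 = 2) = -4 (attained at k = 1)
  C[1][0] = min over k of (A[1][0] + B[0][0] = 0 + 10 = 10, A[1][1] + B[1][0] = -3 + 2 = -1, A[1][2] + B[2][0] = 9 + -4 = 5) = -1 (attained at k = 1)
  C[1][1] = min over k of (A[1][0] + B[0][1] = 0 + -5 = -5, A[1][1] + B[1][1] = -3 + -3 = -6, A[1][2] + B[2][1] = 9 + 7 = 16) = -6 (attained at k = 1)
  C[1][2] = min over k of (A[1][0] + B[0][2] = 0 + 1 = 1, A[1][1] + B[1][2] = -3 + 1 = -2, A[1][2] + B[2][2] = 9 + 0 = 9) = -2 (attained at k = 1)
  C[2][0] = min over k of (A[2][0] + B[0][0] = 8 + 10 = 18, A[2][1] + B[1][0] = 2 + 2 = 4, A[2][2] + B[2][0] = 8 + -4 = 4) = 4 (attained at k = 1)
  C[2][1] = min over k of (A[2][0] + B[0][1] = 8 + -5 = 3, A[2][1] + B[1][1] = 2 + -3 = -1, A[2][2] + B[2][1] = 8 + 7 = 15) = -1 (attained at k = 1)
  C[2][2] = min over k of (A[2][0] + B[0][2] = 8 + 1 = 9, A[2][1] + B[1][2] = 2 + 1 = 3, A[2][2] + B[2][2] = 8 + 0 = 8) = 3 (attained at k = 1)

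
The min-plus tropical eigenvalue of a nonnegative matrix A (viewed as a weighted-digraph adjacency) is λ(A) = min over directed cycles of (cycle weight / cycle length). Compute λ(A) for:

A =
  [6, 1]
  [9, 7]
λ(A) = 5

Enumerate directed cycles and compute their means (weight / length). Sample:
  cycle 0 → 0: weight = 6, length = 1, mean = 6/1 ≈ 6.000
  cycle 1 → 1: weight = 7, length = 1, mean = 7/1 ≈ 7.000
  cycle 0 → 1 → 0: weight = 10, length = 2, mean = 10/2 ≈ 5.000
  cycle 1 → 0 → 1: weight = 10, length = 2, mean = 10/2 ≈ 5.000
Minimum mean = 5.000, attained e.g. along the cycle 0 → 1 → 0 with weight 10 and length 2. So λ(A) = 10/2 = 5.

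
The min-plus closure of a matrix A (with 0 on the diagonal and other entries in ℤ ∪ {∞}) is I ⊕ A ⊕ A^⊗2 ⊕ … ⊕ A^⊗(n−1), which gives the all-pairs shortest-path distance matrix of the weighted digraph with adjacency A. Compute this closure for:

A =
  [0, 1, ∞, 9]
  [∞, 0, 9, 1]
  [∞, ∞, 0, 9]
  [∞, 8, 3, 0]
Closure =
  [0, 1, 5, 2]
  [∞, 0, 4, 1]
  [∞, 17, 0, 9]
  [∞, 8, 3, 0]

This is the Floyd-Warshall all-pairs shortest-path computation. For each intermediate vertex k = 0, 1, …, 3, update dist[i][j] ← min(dist[i][j], dist[i][k] + dist[k][j]). The final matrix gives, for each (i, j), the minimum total weight of any directed path from i to j (possibly empty when i = j).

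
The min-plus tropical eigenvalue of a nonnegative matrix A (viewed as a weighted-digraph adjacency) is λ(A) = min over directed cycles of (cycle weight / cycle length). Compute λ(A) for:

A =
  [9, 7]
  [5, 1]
λ(A) = 1

Enumerate directed cycles and compute their means (weight / length). Sample:
  cycle 0 → 0: weight = 9, length = 1, mean = 9/1 ≈ 9.000
  cycle 1 → 1: weight = 1, length = 1, mean = 1/1 ≈ 1.000
  cycle 0 → 1 → 0: weight = 12, length = 2, mean = 12/2 ≈ 6.000
  cycle 1 → 0 → 1: weight = 12, length = 2, mean = 12/2 ≈ 6.000
Minimum mean = 1.000, attained e.g. along the cycle 1 → 1 with weight 1 and length 1. So λ(A) = 1/1 = 1.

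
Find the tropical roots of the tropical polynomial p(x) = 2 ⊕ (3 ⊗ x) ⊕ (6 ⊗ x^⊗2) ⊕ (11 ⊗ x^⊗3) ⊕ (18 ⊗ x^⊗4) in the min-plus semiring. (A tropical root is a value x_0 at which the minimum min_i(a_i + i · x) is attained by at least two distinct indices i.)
Roots: {-7, -5, -3, -1}

Each tropical root is a break point of the lower envelope of the lines y = a_i + i · x (there are 5 lines, with slopes 0, 1, ..., 4). Only the lines that attain the minimum somewhere contribute to roots; other lines are dominated. Here the surviving (envelope) indices are i = 4, i = 3, i = 2, i = 1, i = 0.
Intersections between consecutive envelope lines give the roots: for adjacent envelope indices i < j the intersection is x = (a_i − a_j) / (j − i). Reading off the sorted break points: {-7, -5, -3, -1}.
Verification: at each break x_0, at least two indices attain the minimum of min_i(a_i + i · x_0).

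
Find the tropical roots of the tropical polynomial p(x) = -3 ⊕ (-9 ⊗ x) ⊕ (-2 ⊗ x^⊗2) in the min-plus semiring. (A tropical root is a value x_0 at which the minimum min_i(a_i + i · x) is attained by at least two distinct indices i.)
Roots: {-7, 6}

Each tropical root is a break point of the lower envelope of the lines y = a_i + i · x (there are 3 lines, with slopes 0, 1, ..., 2). Only the lines that attain the minimum somewhere contribute to roots; other lines are dominated. Here the surviving (envelope) indices are i = 2, i = 1, i = 0.
Intersections between consecutive envelope lines give the roots: for adjacent envelope indices i < j the intersection is x = (a_i − a_j) / (j − i). Reading off the sorted break points: {-7, 6}.
Verification: at each break x_0, at least two indices attain the minimum of min_i(a_i + i · x_0).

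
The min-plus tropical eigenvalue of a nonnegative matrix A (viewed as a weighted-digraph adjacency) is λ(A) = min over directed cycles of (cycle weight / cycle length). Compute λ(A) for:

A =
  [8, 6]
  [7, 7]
λ(A) = 13/2

Enumerate directed cycles and compute their means (weight / length). Sample:
  cycle 0 → 0: weight = 8, length = 1, mean = 8/1 ≈ 8.000
  cycle 1 → 1: weight = 7, length = 1, mean = 7/1 ≈ 7.000
  cycle 0 → 1 → 0: weight = 13, length = 2, mean = 13/2 ≈ 6.500
  cycle 1 → 0 → 1: weight = 13, length = 2, mean = 13/2 ≈ 6.500
Minimum mean = 6.500, attained e.g. along the cycle 0 → 1 → 0 with weight 13 and length 2. So λ(A) = 13/2 = 13/2.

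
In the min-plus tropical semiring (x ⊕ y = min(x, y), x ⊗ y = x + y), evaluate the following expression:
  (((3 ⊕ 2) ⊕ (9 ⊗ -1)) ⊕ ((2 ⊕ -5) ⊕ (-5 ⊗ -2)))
(((3 ⊕ 2) ⊕ (9 ⊗ -1)) ⊕ ((2 ⊕ -5) ⊕ (-5 ⊗ -2))) = -7

Expand innermost to outermost. Recall ⊕ takes the minimum of its arguments and ⊗ takes their sum. Working out the expression (((3 ⊕ 2) ⊕ (9 ⊗ -1)) ⊕ ((2 ⊕ -5) ⊕ (-5 ⊗ -2))) gives -7.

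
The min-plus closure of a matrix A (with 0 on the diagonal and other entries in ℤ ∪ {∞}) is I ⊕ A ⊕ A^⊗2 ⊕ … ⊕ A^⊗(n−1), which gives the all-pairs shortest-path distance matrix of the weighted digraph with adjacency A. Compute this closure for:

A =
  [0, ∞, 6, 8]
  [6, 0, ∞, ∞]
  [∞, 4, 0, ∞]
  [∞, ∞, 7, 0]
Closure =
  [0, 10, 6, 8]
  [6, 0, 12, 14]
  [10, 4, 0, 18]
  [17, 11, 7, 0]

This is the Floyd-Warshall all-pairs shortest-path computation. For each intermediate vertex k = 0, 1, …, 3, update dist[i][j] ← min(dist[i][j], dist[i][k] + dist[k][j]). The final matrix gives, for each (i, j), the minimum total weight of any directed path from i to j (possibly empty when i = j).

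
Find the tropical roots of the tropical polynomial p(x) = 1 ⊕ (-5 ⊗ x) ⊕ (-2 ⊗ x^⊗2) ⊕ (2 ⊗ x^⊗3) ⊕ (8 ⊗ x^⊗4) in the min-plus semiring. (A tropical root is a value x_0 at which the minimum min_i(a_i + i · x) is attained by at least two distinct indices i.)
Roots: {-6, -4, -3, 6}

Each tropical root is a break point of the lower envelope of the lines y = a_i + i · x (there are 5 lines, with slopes 0, 1, ..., 4). Only the lines that attain the minimum somewhere contribute to roots; other lines are dominated. Here the surviving (envelope) indices are i = 4, i = 3, i = 2, i = 1, i = 0.
Intersections between consecutive envelope lines give the roots: for adjacent envelope indices i < j the intersection is x = (a_i − a_j) / (j − i). Reading off the sorted break points: {-6, -4, -3, 6}.
Verification: at each break x_0, at least two indices attain the minimum of min_i(a_i + i · x_0).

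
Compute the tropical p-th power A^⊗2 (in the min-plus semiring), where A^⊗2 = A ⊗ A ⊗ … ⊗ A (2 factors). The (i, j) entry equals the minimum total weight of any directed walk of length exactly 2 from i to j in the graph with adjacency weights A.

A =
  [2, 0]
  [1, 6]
A^⊗2 =
  [1, 2]
  [3, 1]

Each entry (A^⊗2)_ij equals the minimum over all length-2 walks i = v_0 → v_1 → … → v_2 = j of Σ_t A[v_t][v_{t+1}]. For example, for (i, j) = (0, 1) we minimise over 2 possible intermediate vertex sequences; the minimum is 2, attained along the walk 0 → 0 → 1.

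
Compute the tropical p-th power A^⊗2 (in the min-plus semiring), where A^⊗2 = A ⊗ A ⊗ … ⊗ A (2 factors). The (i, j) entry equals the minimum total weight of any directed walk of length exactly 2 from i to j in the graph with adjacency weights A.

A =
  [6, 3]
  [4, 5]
A^⊗2 =
  [7, 8]
  [9, 7]

Each entry (A^⊗2)_ij equals the minimum over all length-2 walks i = v_0 → v_1 → … → v_2 = j of Σ_t A[v_t][v_{t+1}]. For example, for (i, j) = (0, 1) we minimise over 2 possible intermediate vertex sequences; the minimum is 8, attained along the walk 0 → 1 → 1.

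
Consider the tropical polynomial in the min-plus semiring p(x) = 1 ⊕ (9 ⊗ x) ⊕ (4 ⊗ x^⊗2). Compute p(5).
p(5) = 1

A tropical monomial a ⊗ x^⊗i evaluates to a + i · x. Evaluating each term at x = 5:
  Term 0 contributes 1 + 0 · 5 = 1
  Term 1 contributes 9 + 1 · 5 = 14
  Term 2 contributes 4 + 2 · 5 = 14
p(5) = ⊕ of these = min[1, 14, 14] = 1.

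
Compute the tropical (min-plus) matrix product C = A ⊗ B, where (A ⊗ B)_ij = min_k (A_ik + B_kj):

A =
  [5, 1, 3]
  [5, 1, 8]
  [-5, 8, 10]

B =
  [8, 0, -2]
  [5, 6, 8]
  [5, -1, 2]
A ⊗ B =
  [6, 2, 3]
  [6, 5, 3]
  [3, -5, -7]

Apply the min-plus product entry-by-entry:
  C[0][0] = min over k of (A[0][0] + B[0][0] = 5 + 8 = 13, A[0][1] + B[1][0] = 1 + 5 = 6, A[0][2] + B[2][0] = 3 + 5 = 8) = 6 (attained at k = 1)
  C[0][1] = min over k of (A[0][0] + B[0][1] = 5 + 0 = 5, A[0][1] + B[1][1] = 1 + 6 = 7, A[0][2] + B[2][1] = 3 + -1 = 2) = 2 (attained at k = 2)
  C[0][2] = min over k of (A[0][0] + B[0][2] = 5 + -2 = 3, A[0][1] + B[1][2] = 1 + 8 = 9, A[0][2] + B[2][2] = 3 + 2 = 5) = 3 (attained at k = 0)
  C[1][0] = min over k of (A[1][0] + B[0][0] = 5 + 8 = 13, A[1][1] + B[1][0] = 1 + 5 = 6, A[1][2] + B[2][0] = 8 + 5 = 13) = 6 (attained at k = 1)
  C[1][1] = min over k of (A[1][0] + B[0][1] = 5 + 0 = 5, A[1][1] + B[1][1] = 1 + 6 = 7, A[1][2] + B[2][1] = 8 + -1 = 7) = 5 (attained at k = 0)
  C[1][2] = min over k of (A[1][0] + B[0][2] = 5 + -2 = 3, A[1][1] + B[1][2] = 1 + 8 = 9, A[1][2] + B[2][2] = 8 + 2 = 10) = 3 (attained at k = 0)
  C[2][0] = min over k of (A[2][0] + B[0][0] = -5 + 8 = 3, A[2][1] + B[1][0] = 8 + 5 = 13, A[2][2] + B[2][0] = 10 + 5 = 15) = 3 (attained at k = 0)
  C[2][1] = min over k of (A[2][0] + B[0][1] = -5 + 0 = -5, A[2][1] + B[1][1] = 8 + 6 = 14, A[2][2] + B[2][1] = 10 + -1 = 9) = -5 (attained at k = 0)
  C[2][2] = min over k of (A[2][0] + B[0][2] = -5 + -2 = -7, A[2][1] + B[1][2] = 8 + 8 = 16, A[2][2] + B[2][2] = 10 + 2 = 12) = -7 (attained at k = 0)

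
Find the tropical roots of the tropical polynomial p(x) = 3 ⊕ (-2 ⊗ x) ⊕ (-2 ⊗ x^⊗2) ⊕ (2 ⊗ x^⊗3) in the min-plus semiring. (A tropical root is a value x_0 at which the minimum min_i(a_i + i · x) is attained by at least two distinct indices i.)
Roots: {-4, 0, 5}

Each tropical root is a break point of the lower envelope of the lines y = a_i + i · x (there are 4 lines, with slopes 0, 1, ..., 3). Only the lines that attain the minimum somewhere contribute to roots; other lines are dominated. Here the surviving (envelope) indices are i = 3, i = 2, i = 1, i = 0.
Intersections between consecutive envelope lines give the roots: for adjacent envelope indices i < j the intersection is x = (a_i − a_j) / (j − i). Reading off the sorted break points: {-4, 0, 5}.
Verification: at each break x_0, at least two indices attain the minimum of min_i(a_i + i · x_0).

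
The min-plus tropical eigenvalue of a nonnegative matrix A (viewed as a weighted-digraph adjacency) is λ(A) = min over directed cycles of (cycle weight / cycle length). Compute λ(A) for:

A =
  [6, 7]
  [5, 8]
λ(A) = 6

Enumerate directed cycles and compute their means (weight / length). Sample:
  cycle 0 → 0: weight = 6, length = 1, mean = 6/1 ≈ 6.000
  cycle 1 → 1: weight = 8, length = 1, mean = 8/1 ≈ 8.000
  cycle 0 → 1 → 0: weight = 12, length = 2, mean = 12/2 ≈ 6.000
  cycle 1 → 0 → 1: weight = 12, length = 2, mean = 12/2 ≈ 6.000
Minimum mean = 6.000, attained e.g. along the cycle 0 → 0 with weight 6 and length 1. So λ(A) = 6/1 = 6.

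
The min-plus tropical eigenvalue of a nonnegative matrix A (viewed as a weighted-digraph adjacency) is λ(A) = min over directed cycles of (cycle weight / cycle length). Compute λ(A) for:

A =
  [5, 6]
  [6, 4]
λ(A) = 4

Enumerate directed cycles and compute their means (weight / length). Sample:
  cycle 0 → 0: weight = 5, length = 1, mean = 5/1 ≈ 5.000
  cycle 1 → 1: weight = 4, length = 1, mean = 4/1 ≈ 4.000
  cycle 0 → 1 → 0: weight = 12, length = 2, mean = 12/2 ≈ 6.000
  cycle 1 → 0 → 1: weight = 12, length = 2, mean = 12/2 ≈ 6.000
Minimum mean = 4.000, attained e.g. along the cycle 1 → 1 with weight 4 and length 1. So λ(A) = 4/1 = 4.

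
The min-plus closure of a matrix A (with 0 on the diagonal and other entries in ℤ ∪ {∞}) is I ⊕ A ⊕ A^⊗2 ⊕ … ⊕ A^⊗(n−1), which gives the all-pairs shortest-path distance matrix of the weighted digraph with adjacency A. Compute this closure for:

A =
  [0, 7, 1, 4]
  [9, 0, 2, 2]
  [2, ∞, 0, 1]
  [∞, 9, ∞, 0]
Closure =
  [0, 7, 1, 2]
  [4, 0, 2, 2]
  [2, 9, 0, 1]
  [13, 9, 11, 0]

This is the Floyd-Warshall all-pairs shortest-path computation. For each intermediate vertex k = 0, 1, …, 3, update dist[i][j] ← min(dist[i][j], dist[i][k] + dist[k][j]). The final matrix gives, for each (i, j), the minimum total weight of any directed path from i to j (possibly empty when i = j).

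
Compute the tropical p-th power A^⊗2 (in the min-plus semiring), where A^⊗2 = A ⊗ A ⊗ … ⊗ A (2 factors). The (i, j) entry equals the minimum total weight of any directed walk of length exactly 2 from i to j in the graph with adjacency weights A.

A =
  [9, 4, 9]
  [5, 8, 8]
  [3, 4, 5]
A^⊗2 =
  [9, 12, 12]
  [11, 9, 13]
  [8, 7, 10]

Each entry (A^⊗2)_ij equals the minimum over all length-2 walks i = v_0 → v_1 → … → v_2 = j of Σ_t A[v_t][v_{t+1}]. For example, for (i, j) = (0, 2) we minimise over 3 possible intermediate vertex sequences; the minimum is 12, attained along the walk 0 → 1 → 2.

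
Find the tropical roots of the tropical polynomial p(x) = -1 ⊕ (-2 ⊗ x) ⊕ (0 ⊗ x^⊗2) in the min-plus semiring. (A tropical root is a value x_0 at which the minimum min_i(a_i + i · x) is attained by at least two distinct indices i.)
Roots: {-2, 1}

Each tropical root is a break point of the lower envelope of the lines y = a_i + i · x (there are 3 lines, with slopes 0, 1, ..., 2). Only the lines that attain the minimum somewhere contribute to roots; other lines are dominated. Here the surviving (envelope) indices are i = 2, i = 1, i = 0.
Intersections between consecutive envelope lines give the roots: for adjacent envelope indices i < j the intersection is x = (a_i − a_j) / (j − i). Reading off the sorted break points: {-2, 1}.
Verification: at each break x_0, at least two indices attain the minimum of min_i(a_i + i · x_0).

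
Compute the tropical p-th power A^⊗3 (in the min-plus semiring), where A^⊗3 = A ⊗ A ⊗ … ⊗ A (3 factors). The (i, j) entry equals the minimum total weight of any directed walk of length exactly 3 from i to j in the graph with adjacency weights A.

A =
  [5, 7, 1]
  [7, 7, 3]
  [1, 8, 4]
A^⊗3 =
  [6, 9, 3]
  [8, 11, 5]
  [3, 10, 6]

Each entry (A^⊗3)_ij equals the minimum over all length-3 walks i = v_0 → v_1 → … → v_3 = j of Σ_t A[v_t][v_{t+1}]. For example, for (i, j) = (0, 2) we minimise over 9 possible intermediate vertex sequences; the minimum is 3, attained along the walk 0 → 2 → 0 → 2.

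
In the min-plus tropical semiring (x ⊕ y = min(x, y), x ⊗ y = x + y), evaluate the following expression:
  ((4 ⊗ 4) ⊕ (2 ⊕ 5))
((4 ⊗ 4) ⊕ (2 ⊕ 5)) = 2

Expand innermost to outermost. Recall ⊕ takes the minimum of its arguments and ⊗ takes their sum. Working out the expression ((4 ⊗ 4) ⊕ (2 ⊕ 5)) gives 2.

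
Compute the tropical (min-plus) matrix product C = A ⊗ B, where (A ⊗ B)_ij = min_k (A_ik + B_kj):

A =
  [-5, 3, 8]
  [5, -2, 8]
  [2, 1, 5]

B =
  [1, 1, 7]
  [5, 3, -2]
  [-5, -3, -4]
A ⊗ B =
  [-4, -4, 1]
  [3, 1, -4]
  [0, 2, -1]

Apply the min-plus product entry-by-entry:
  C[0][0] = min over k of (A[0][0] + B[0][0] = -5 + 1 = -4, A[0][1] + B[1][0] = 3 + 5 = 8, A[0][2] + B[2][0] = 8 + -5 = 3) = -4 (attained at k = 0)
  C[0][1] = min over k of (A[0][0] + B[0][1] = -5 + 1 = -4, A[0][1] + B[1][1] = 3 + 3 = 6, A[0][2] + B[2][1] = 8 + -3 = 5) = -4 (attained at k = 0)
  C[0][2] = min over k of (A[0][0] + B[0][2] = -5 + 7 = 2, A[0][1] + B[1][2] = 3 + -2 = 1, A[0][2] + B[2][2] = 8 + -4 = 4) = 1 (attained at k = 1)
  C[1][0] = min over k of (A[1][0] + B[0][0] = 5 + 1 = 6, A[1][1] + B[1][0] = -2 + 5 = 3, A[1][2] + B[2][0] = 8 + -5 = 3) = 3 (attained at k = 1)
  C[1][1] = min over k of (A[1][0] + B[0][1] = 5 + 1 = 6, A[1][1] + B[1][1] = -2 + 3 = 1, A[1][2] + B[2][1] = 8 + -3 = 5) = 1 (attained at k = 1)
  C[1][2] = min over k of (A[1][0] + B[0][2] = 5 + 7 = 12, A[1][1] + B[1][2] = -2 + -2 = -4, A[1][2] + B[2][2] = 8 + -4 = 4) = -4 (attained at k = 1)
  C[2][0] = min over k of (A[2][0] + B[0][0] = 2 + 1 = 3, A[2][1] + B[1][0] = 1 + 5 = 6, A[2][2] + B[2][0] = 5 + -5 = 0) = 0 (attained at k = 2)
  C[2][1] = min over k of (A[2][0] + B[0][1] = 2 + 1 = 3, A[2][1] + B[1][1] = 1 + 3 = 4, A[2][2] + B[2][1] = 5 + -3 = 2) = 2 (attained at k = 2)
  C[2][2] = min over k of (A[2][0] + B[0][2] = 2 + 7 = 9, A[2][1] + B[1][2] = 1 + -2 = -1, A[2][2] + B[2][2] = 5 + -4 = 1) = -1 (attained at k = 1)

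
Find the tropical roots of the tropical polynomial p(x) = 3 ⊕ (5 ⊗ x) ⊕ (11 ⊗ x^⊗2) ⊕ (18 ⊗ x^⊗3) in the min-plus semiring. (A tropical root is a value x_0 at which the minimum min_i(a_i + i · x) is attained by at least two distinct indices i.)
Roots: {-7, -6, -2}

Each tropical root is a break point of the lower envelope of the lines y = a_i + i · x (there are 4 lines, with slopes 0, 1, ..., 3). Only the lines that attain the minimum somewhere contribute to roots; other lines are dominated. Here the surviving (envelope) indices are i = 3, i = 2, i = 1, i = 0.
Intersections between consecutive envelope lines give the roots: for adjacent envelope indices i < j the intersection is x = (a_i − a_j) / (j − i). Reading off the sorted break points: {-7, -6, -2}.
Verification: at each break x_0, at least two indices attain the minimum of min_i(a_i + i · x_0).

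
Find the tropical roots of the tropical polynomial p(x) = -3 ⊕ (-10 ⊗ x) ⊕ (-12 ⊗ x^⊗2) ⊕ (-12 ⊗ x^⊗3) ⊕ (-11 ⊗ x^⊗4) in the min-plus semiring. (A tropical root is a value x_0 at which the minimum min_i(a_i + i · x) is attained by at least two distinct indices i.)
Roots: {-1, 0, 2, 7}

Each tropical root is a break point of the lower envelope of the lines y = a_i + i · x (there are 5 lines, with slopes 0, 1, ..., 4). Only the lines that attain the minimum somewhere contribute to roots; other lines are dominated. Here the surviving (envelope) indices are i = 4, i = 3, i = 2, i = 1, i = 0.
Intersections between consecutive envelope lines give the roots: for adjacent envelope indices i < j the intersection is x = (a_i − a_j) / (j − i). Reading off the sorted break points: {-1, 0, 2, 7}.
Verification: at each break x_0, at least two indices attain the minimum of min_i(a_i + i · x_0).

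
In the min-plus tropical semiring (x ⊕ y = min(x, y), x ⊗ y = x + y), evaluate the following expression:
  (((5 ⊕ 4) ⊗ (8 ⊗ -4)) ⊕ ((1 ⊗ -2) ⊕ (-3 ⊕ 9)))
(((5 ⊕ 4) ⊗ (8 ⊗ -4)) ⊕ ((1 ⊗ -2) ⊕ (-3 ⊕ 9))) = -3

Expand innermost to outermost. Recall ⊕ takes the minimum of its arguments and ⊗ takes their sum. Working out the expression (((5 ⊕ 4) ⊗ (8 ⊗ -4)) ⊕ ((1 ⊗ -2) ⊕ (-3 ⊕ 9))) gives -3.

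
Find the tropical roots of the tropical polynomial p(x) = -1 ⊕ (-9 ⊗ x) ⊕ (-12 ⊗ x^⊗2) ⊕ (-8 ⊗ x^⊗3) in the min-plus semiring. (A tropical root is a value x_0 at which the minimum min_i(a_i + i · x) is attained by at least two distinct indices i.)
Roots: {-4, 3, 8}

Each tropical root is a break point of the lower envelope of the lines y = a_i + i · x (there are 4 lines, with slopes 0, 1, ..., 3). Only the lines that attain the minimum somewhere contribute to roots; other lines are dominated. Here the surviving (envelope) indices are i = 3, i = 2, i = 1, i = 0.
Intersections between consecutive envelope lines give the roots: for adjacent envelope indices i < j the intersection is x = (a_i − a_j) / (j − i). Reading off the sorted break points: {-4, 3, 8}.
Verification: at each break x_0, at least two indices attain the minimum of min_i(a_i + i · x_0).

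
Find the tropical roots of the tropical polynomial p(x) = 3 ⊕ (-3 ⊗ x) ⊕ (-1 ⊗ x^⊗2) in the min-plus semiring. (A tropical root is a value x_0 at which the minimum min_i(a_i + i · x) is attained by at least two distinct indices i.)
Roots: {-2, 6}

Each tropical root is a break point of the lower envelope of the lines y = a_i + i · x (there are 3 lines, with slopes 0, 1, ..., 2). Only the lines that attain the minimum somewhere contribute to roots; other lines are dominated. Here the surviving (envelope) indices are i = 2, i = 1, i = 0.
Intersections between consecutive envelope lines give the roots: for adjacent envelope indices i < j the intersection is x = (a_i − a_j) / (j − i). Reading off the sorted break points: {-2, 6}.
Verification: at each break x_0, at least two indices attain the minimum of min_i(a_i + i · x_0).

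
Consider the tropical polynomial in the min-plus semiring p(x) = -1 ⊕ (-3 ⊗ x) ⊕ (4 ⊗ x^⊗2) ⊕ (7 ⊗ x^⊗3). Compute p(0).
p(0) = -3

A tropical monomial a ⊗ x^⊗i evaluates to a + i · x. Evaluating each term at x = 0:
  Term 0 contributes -1 + 0 · 0 = -1
  Term 1 contributes -3 + 1 · 0 = -3
  Term 2 contributes 4 + 2 · 0 = 4
  Term 3 contributes 7 + 3 · 0 = 7
p(0) = ⊕ of these = min[-1, -3, 4, 7] = -3.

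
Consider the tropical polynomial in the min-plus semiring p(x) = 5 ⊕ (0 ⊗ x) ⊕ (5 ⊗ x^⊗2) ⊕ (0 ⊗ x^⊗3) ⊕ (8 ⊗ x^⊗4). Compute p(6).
p(6) = 5

A tropical monomial a ⊗ x^⊗i evaluates to a + i · x. Evaluating each term at x = 6:
  Term 0 contributes 5 + 0 · 6 = 5
  Term 1 contributes 0 + 1 · 6 = 6
  Term 2 contributes 5 + 2 · 6 = 17
  Term 3 contributes 0 + 3 · 6 = 18
  Term 4 contributes 8 + 4 · 6 = 32
p(6) = ⊕ of these = min[5, 6, 17, 18, 32] = 5.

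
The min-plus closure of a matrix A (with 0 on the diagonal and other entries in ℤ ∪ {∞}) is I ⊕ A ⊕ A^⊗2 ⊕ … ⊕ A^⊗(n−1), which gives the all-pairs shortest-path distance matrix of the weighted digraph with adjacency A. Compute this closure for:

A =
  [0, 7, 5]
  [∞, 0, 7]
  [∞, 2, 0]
Closure =
  [0, 7, 5]
  [∞, 0, 7]
  [∞, 2, 0]

This is the Floyd-Warshall all-pairs shortest-path computation. For each intermediate vertex k = 0, 1, …, 2, update dist[i][j] ← min(dist[i][j], dist[i][k] + dist[k][j]). The final matrix gives, for each (i, j), the minimum total weight of any directed path from i to j (possibly empty when i = j).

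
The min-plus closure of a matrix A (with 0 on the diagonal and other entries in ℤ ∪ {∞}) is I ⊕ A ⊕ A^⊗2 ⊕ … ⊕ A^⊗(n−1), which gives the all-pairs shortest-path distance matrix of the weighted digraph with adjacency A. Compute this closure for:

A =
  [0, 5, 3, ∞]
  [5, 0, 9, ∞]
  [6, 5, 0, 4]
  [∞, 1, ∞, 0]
Closure =
  [0, 5, 3, 7]
  [5, 0, 8, 12]
  [6, 5, 0, 4]
  [6, 1, 9, 0]

This is the Floyd-Warshall all-pairs shortest-path computation. For each intermediate vertex k = 0, 1, …, 3, update dist[i][j] ← min(dist[i][j], dist[i][k] + dist[k][j]). The final matrix gives, for each (i, j), the minimum total weight of any directed path from i to j (possibly empty when i = j).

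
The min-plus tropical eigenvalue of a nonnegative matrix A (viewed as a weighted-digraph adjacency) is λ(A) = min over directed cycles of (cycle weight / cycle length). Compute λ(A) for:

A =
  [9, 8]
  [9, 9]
λ(A) = 17/2

Enumerate directed cycles and compute their means (weight / length). Sample:
  cycle 0 → 0: weight = 9, length = 1, mean = 9/1 ≈ 9.000
  cycle 1 → 1: weight = 9, length = 1, mean = 9/1 ≈ 9.000
  cycle 0 → 1 → 0: weight = 17, length = 2, mean = 17/2 ≈ 8.500
  cycle 1 → 0 → 1: weight = 17, length = 2, mean = 17/2 ≈ 8.500
Minimum mean = 8.500, attained e.g. along the cycle 0 → 1 → 0 with weight 17 and length 2. So λ(A) = 17/2 = 17/2.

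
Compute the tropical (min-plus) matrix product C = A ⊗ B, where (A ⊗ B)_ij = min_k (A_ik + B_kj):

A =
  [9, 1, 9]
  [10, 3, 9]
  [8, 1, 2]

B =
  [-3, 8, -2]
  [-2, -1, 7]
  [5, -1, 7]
A ⊗ B =
  [-1, 0, 7]
  [1, 2, 8]
  [-1, 0, 6]

Apply the min-plus product entry-by-entry:
  C[0][0] = min over k of (A[0][0] + B[0][0] = 9 + -3 = 6, A[0][1] + B[1][0] = 1 + -2 = -1, A[0][2] + B[2][0] = 9 + 5 = 14) = -1 (attained at k = 1)
  C[0][1] = min over k of (A[0][0] + B[0][1] = 9 + 8 = 17, A[0][1] + B[1][1] = 1 + -1 = 0, A[0][2] + B[2][1] = 9 + -1 = 8) = 0 (attained at k = 1)
  C[0][2] = min over k of (A[0][0] + B[0][2] = 9 + -2 = 7, A[0][1] + B[1][2] = 1 + 7 = 8, A[0][2] + B[2][2] = 9 + 7 = 16) = 7 (attained at k = 0)
  C[1][0] = min over k of (A[1][0] + B[0][0] = 10 + -3 = 7, A[1][1] + B[1][0] = 3 + -2 = 1, A[1][2] + B[2][0] = 9 + 5 = 14) = 1 (attained at k = 1)
  C[1][1] = min over k of (A[1][0] + B[0][1] = 10 + 8 = 18, A[1][1] + B[1][1] = 3 + -1 = 2, A[1][2] + B[2][1] = 9 + -1 = 8) = 2 (attained at k = 1)
  C[1][2] = min over k of (A[1][0] + B[0][2] = 10 + -2 = 8, A[1][1] + B[1][2] = 3 + 7 = 10, A[1][2] + B[2][2] = 9 + 7 = 16) = 8 (attained at k = 0)
  C[2][0] = min over k of (A[2][0] + B[0][0] = 8 + -3 = 5, A[2][1] + B[1][0] = 1 + -2 = -1, A[2][2] + B[2][0] = 2 + 5 = 7) = -1 (attained at k = 1)
  C[2][1] = min over k of (A[2][0] + B[0][1] = 8 + 8 = 16, A[2][1] + B[1][1] = 1 + -1 = 0, A[2][2] + B[2][1] = 2 + -1 = 1) = 0 (attained at k = 1)
  C[2][2] = min over k of (A[2][0] + B[0][2] = 8 + -2 = 6, A[2][1] + B[1][2] = 1 + 7 = 8, A[2][2] + B[2][2] = 2 + 7 = 9) = 6 (attained at k = 0)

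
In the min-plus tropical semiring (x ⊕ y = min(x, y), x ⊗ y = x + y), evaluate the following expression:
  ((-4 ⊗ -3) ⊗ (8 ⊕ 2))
((-4 ⊗ -3) ⊗ (8 ⊕ 2)) = -5

Expand innermost to outermost. Recall ⊕ takes the minimum of its arguments and ⊗ takes their sum. Working out the expression ((-4 ⊗ -3) ⊗ (8 ⊕ 2)) gives -5.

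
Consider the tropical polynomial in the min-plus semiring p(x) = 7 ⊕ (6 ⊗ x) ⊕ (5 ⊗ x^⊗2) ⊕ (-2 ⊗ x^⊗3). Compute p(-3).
p(-3) = -11

A tropical monomial a ⊗ x^⊗i evaluates to a + i · x. Evaluating each term at x = -3:
  Term 0 contributes 7 + 0 · -3 = 7
  Term 1 contributes 6 + 1 · -3 = 3
  Term 2 contributes 5 + 2 · -3 = -1
  Term 3 contributes -2 + 3 · -3 = -11
p(-3) = ⊕ of these = min[7, 3, -1, -11] = -11.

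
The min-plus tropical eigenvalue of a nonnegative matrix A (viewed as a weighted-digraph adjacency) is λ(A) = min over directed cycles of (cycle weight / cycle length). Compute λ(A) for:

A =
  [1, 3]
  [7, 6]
λ(A) = 1

Enumerate directed cycles and compute their means (weight / length). Sample:
  cycle 0 → 0: weight = 1, length = 1, mean = 1/1 ≈ 1.000
  cycle 1 → 1: weight = 6, length = 1, mean = 6/1 ≈ 6.000
  cycle 0 → 1 → 0: weight = 10, length = 2, mean = 10/2 ≈ 5.000
  cycle 1 → 0 → 1: weight = 10, length = 2, mean = 10/2 ≈ 5.000
Minimum mean = 1.000, attained e.g. along the cycle 0 → 0 with weight 1 and length 1. So λ(A) = 1/1 = 1.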